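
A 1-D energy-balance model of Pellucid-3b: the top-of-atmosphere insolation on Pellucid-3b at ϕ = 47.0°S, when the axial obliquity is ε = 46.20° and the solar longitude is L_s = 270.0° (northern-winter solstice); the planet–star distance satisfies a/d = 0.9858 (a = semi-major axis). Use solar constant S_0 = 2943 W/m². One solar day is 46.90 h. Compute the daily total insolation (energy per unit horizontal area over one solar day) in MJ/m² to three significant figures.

255 MJ/m²

Solar declination: sin δ = sin ε · sin L_s = sin 46.20° × sin 270.0° = -0.72176, so δ = -46.200°.
cos h₀ = −tan(-47.0°) tan(-46.200°) = -1.1183 ≤ −1 ⇒ polar day, h₀ = π.
Bracket: h₀ sin ϕ sin δ + cos ϕ cos δ sin h₀ = 3.1416×-0.73135×-0.72176 + 0.68200×0.69214×0.00000 = 1.658322 + 0.000000 = 1.658322.
Inverse-square distance factor (a/d)² = 0.9858² = 0.971802.
Q̄ = (S_0/π) × 0.971802 × [bracket] = (2943/π) × 0.971802 × 1.658322 = 1509.7 W/m².
Daily total = Q̄ × 46.90 h × 3600 s/h = 1509.7 × 46.90 × 3600 / 10⁶ = 254.9 MJ/m².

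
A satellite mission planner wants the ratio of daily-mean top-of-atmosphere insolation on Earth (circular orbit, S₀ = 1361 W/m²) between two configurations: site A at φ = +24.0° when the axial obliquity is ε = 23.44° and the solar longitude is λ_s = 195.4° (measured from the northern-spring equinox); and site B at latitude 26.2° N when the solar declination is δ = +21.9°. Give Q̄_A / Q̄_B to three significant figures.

Q̄_A / Q̄_B ≈ 0.760

— Configuration A (φ=+24.0°):
Solar declination: sin δ = sin ε · sin λ_s = sin 23.44° × sin 195.4° = -0.10564, so δ = -6.064°.
cos H₀ = −tan(+24.0°) tan(-6.064°) = 0.0473, H₀ = 1.5235 rad.
Bracket: H₀ sin φ sin δ + cos φ cos δ sin H₀ = 1.5235×0.40674×-0.10564 + 0.91355×0.99440×0.99888 = -0.065462 + 0.907417 = 0.841955.
Q̄ = (S₀/π) × [bracket] = (1361/π) × 0.841955 = 364.75 W/m².
— Configuration B (φ=+26.2°):
cos H₀ = −tan(+26.2°) tan(+21.900°) = -0.1978, H₀ = 1.7699 rad.
Bracket: H₀ sin φ sin δ + cos φ cos δ sin H₀ = 1.7699×0.44151×0.37299 + 0.89726×0.92784×0.98024 = 0.291465 + 0.816063 = 1.107528.
Q̄ = (S₀/π) × [bracket] = (1361/π) × 1.107528 = 479.80 W/m².
Ratio Q̄_A / Q̄_B = 364.75 / 479.80 = 0.7602.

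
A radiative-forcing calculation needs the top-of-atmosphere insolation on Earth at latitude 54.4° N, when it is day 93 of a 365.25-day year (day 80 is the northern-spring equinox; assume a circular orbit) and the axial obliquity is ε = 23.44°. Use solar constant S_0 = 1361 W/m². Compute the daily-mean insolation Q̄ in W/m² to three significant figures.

Solar longitude: L_s = 360° × (93 − 80)/365.25 = 12.813°.
sin δ = sin 23.44° × sin 12.813° = 0.08822, so δ = +5.061°.
cos h₀ = −tan(+54.4°) tan(+5.061°) = -0.1237, h₀ = 1.6948 rad.
Bracket: h₀ sin ϕ sin δ + cos ϕ cos δ sin h₀ = 1.6948×0.81310×0.08822 + 0.58212×0.99610×0.99232 = 0.121571 + 0.575396 = 0.696967.
Q̄ = (S_0/π) × [bracket] = (1361/π) × 0.696967 = 301.9 W/m².

Q̄ ≈ 302 W/m²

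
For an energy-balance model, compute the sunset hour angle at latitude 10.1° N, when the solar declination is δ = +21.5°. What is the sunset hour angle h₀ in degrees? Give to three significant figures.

cos h₀ = −tan ϕ · tan δ = −tan(+10.1°) × tan(+21.500°) = -0.0702, so h₀ = 1.6410 rad = 94.02°.

h₀ = 94.0°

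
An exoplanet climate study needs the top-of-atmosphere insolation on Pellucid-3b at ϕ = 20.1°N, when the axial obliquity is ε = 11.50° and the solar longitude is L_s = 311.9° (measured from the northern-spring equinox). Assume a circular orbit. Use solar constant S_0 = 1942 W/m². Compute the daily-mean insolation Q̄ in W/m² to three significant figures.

Solar declination: sin δ = sin ε · sin L_s = sin 11.50° × sin 311.9° = -0.14839, so δ = -8.534°.
cos h₀ = −tan(+20.1°) tan(-8.534°) = 0.0549, h₀ = 1.5159 rad.
Bracket: h₀ sin ϕ sin δ + cos ϕ cos δ sin h₀ = 1.5159×0.34366×-0.14839 + 0.93909×0.98893×0.99849 = -0.077304 + 0.927292 = 0.849988.
Q̄ = (S_0/π) × [bracket] = (1942/π) × 0.849988 = 525.4 W/m².

Q̄ ≈ 525 W/m²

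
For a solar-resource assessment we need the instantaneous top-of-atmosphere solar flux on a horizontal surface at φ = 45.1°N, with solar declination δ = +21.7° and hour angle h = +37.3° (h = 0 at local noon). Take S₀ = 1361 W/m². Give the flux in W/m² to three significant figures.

1.07e+03 W/m²

cos θ_z = sin φ sin δ + cos φ cos δ cos h = 0.261906 + 0.521710 = 0.783616.
Flux = S₀ · cos θ_z = 1361 × 0.783616 = 1067 W/m².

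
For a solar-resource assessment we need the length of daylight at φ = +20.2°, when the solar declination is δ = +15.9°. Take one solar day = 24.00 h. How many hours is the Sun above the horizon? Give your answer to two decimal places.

12.80 h

cos H₀ = −tan φ · tan δ = −tan(+20.2°) × tan(+15.900°) = -0.1048, so H₀ = 1.6758 rad = 96.02°.
Daylight = 2H₀/(2π) × 24.00 h = (1.6758/π) × 24.00 = 12.80 h.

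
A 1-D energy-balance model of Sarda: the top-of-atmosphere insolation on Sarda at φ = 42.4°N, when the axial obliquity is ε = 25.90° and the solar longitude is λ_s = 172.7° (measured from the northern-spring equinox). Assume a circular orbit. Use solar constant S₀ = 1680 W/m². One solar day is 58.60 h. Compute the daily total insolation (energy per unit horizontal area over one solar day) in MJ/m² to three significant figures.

89.9 MJ/m²

Solar declination: sin δ = sin ε · sin λ_s = sin 25.90° × sin 172.7° = 0.05550, so δ = +3.182°.
cos H₀ = −tan(+42.4°) tan(+3.182°) = -0.0508, H₀ = 1.6216 rad.
Bracket: H₀ sin φ sin δ + cos φ cos δ sin H₀ = 1.6216×0.67430×0.05550 + 0.73846×0.99846×0.99871 = 0.060686 + 0.736372 = 0.797058.
Q̄ = (S₀/π) × [bracket] = (1680/π) × 0.797058 = 426.24 W/m².
Daily total = Q̄ × 58.60 h × 3600 s/h = 426.24 × 58.60 × 3600 / 10⁶ = 89.92 MJ/m².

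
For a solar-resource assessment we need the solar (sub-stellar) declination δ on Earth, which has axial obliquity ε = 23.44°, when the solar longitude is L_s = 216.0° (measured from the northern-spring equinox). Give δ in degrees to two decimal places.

sin δ = sin ε · sin L_s = sin 23.44° × sin 216.0° = -0.233814.
δ = arcsin(-0.233814) = -13.52°.

δ = -13.52°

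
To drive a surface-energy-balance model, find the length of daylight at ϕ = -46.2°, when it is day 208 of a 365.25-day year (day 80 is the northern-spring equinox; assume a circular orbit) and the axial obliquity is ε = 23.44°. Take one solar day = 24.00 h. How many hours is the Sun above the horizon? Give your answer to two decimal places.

Solar longitude: L_s = 360° × (208 − 80)/365.25 = 126.160°.
sin δ = sin 23.44° × sin 126.160° = 0.32116, so δ = +18.733°.
cos h₀ = −tan ϕ · tan δ = −tan(-46.2°) × tan(+18.733°) = 0.3536, so h₀ = 1.2093 rad = 69.29°.
Daylight = 2h₀/(2π) × 24.00 h = (1.2093/π) × 24.00 = 9.24 h.

9.24 h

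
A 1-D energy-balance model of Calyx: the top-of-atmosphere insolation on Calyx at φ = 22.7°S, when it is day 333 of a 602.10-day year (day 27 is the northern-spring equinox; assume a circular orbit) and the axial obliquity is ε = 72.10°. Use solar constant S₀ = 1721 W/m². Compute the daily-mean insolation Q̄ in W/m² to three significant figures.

Q̄ ≈ 521 W/m²

Solar longitude: λ_s = 360° × (333 − 27)/602.10 = 182.960°.
sin δ = sin 72.10° × sin 182.960° = -0.04913, so δ = -2.816°.
cos H₀ = −tan(-22.7°) tan(-2.816°) = -0.0206, H₀ = 1.5914 rad.
Bracket: H₀ sin φ sin δ + cos φ cos δ sin H₀ = 1.5914×-0.38591×-0.04913 + 0.92254×0.99879×0.99979 = 0.030173 + 0.921230 = 0.951403.
Q̄ = (S₀/π) × [bracket] = (1721/π) × 0.951403 = 521.2 W/m².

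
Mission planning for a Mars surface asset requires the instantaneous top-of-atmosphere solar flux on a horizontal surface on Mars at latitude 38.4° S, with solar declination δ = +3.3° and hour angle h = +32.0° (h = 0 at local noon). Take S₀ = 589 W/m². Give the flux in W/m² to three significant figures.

370 W/m²

cos θ_z = sin φ sin δ + cos φ cos δ cos h = -0.035756 + 0.663508 = 0.627752.
Flux = S₀ · cos θ_z = 589 × 0.627752 = 369.7 W/m².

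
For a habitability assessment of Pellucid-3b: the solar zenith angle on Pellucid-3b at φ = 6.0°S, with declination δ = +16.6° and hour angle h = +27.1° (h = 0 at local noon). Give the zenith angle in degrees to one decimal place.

θ_z = 35.1°

cos θ_z = sin φ sin δ + cos φ cos δ cos h = -0.029863 + 0.848438 = 0.818575.
θ_z = arccos(0.818575) = 35.1°.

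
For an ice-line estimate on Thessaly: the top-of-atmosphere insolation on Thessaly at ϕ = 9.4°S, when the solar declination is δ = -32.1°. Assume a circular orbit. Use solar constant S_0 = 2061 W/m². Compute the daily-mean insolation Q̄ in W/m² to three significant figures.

Q̄ ≈ 641 W/m²

cos h₀ = −tan(-9.4°) tan(-32.100°) = -0.1038, h₀ = 1.6748 rad.
Bracket: h₀ sin ϕ sin δ + cos ϕ cos δ sin h₀ = 1.6748×-0.16333×-0.53140 + 0.98657×0.84712×0.99459 = 0.145362 + 0.831222 = 0.976584.
Q̄ = (S_0/π) × [bracket] = (2061/π) × 0.976584 = 640.7 W/m².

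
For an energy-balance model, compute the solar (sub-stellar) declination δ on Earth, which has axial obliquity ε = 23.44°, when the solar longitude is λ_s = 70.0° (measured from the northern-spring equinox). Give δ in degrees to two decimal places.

δ = +21.95°

sin δ = sin ε · sin λ_s = sin 23.44° × sin 70.0° = 0.373799.
δ = arcsin(0.373799) = +21.95°.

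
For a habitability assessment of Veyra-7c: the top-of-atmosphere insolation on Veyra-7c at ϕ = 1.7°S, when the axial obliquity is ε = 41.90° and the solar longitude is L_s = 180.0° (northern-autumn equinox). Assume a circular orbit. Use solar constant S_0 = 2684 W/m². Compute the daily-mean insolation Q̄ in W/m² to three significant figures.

Solar declination: sin δ = sin ε · sin L_s = sin 41.90° × sin 180.0° = 0.00000, so δ = +0.000°.
cos h₀ = −tan(-1.7°) tan(+0.000°) = 0.0000, h₀ = 1.5708 rad.
Bracket: h₀ sin ϕ sin δ + cos ϕ cos δ sin h₀ = 1.5708×-0.02967×0.00000 + 0.99956×1.00000×1.00000 = -0.000000 + 0.999560 = 0.999560.
Q̄ = (S_0/π) × [bracket] = (2684/π) × 0.999560 = 854.0 W/m².

Q̄ ≈ 854 W/m²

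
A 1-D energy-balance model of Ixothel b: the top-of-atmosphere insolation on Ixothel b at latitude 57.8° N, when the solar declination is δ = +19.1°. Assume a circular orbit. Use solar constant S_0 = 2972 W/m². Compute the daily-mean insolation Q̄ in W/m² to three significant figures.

Q̄ ≈ 962 W/m²

cos h₀ = −tan(+57.8°) tan(+19.100°) = -0.5499, h₀ = 2.1530 rad.
Bracket: h₀ sin ϕ sin δ + cos ϕ cos δ sin h₀ = 2.1530×0.84619×0.32722 + 0.53288×0.94495×0.83524 = 0.596145 + 0.420581 = 1.016726.
Q̄ = (S_0/π) × [bracket] = (2972/π) × 1.016726 = 961.8 W/m².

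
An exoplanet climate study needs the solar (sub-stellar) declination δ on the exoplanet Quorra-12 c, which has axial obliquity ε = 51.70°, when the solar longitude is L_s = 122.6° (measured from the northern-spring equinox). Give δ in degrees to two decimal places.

sin δ = sin ε · sin L_s = sin 51.70° × sin 122.6° = 0.661137.
δ = arcsin(0.661137) = +41.39°.

δ = +41.39°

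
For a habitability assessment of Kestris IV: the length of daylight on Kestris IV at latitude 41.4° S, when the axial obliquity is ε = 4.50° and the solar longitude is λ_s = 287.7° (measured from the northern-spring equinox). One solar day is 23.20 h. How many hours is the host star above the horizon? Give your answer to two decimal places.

Solar declination: sin δ = sin ε · sin λ_s = sin 4.50° × sin 287.7° = -0.07474, so δ = -4.287°.
cos H₀ = −tan φ · tan δ = −tan(-41.4°) × tan(-4.287°) = -0.0661, so H₀ = 1.6369 rad = 93.79°.
Daylight = 2H₀/(2π) × 23.20 h = (1.6369/π) × 23.20 = 12.09 h.

12.09 h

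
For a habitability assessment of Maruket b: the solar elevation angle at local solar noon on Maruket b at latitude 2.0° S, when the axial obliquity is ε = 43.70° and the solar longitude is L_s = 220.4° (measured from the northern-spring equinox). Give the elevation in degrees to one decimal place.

65.4°

Solar declination: sin δ = sin ε · sin L_s = sin 43.70° × sin 220.4° = -0.44777, so δ = -26.601°.
At local noon the hour angle is zero, so the zenith angle equals |ϕ − δ| = |-2.0° − (-26.601°)| = 24.601°.
Elevation = 90° − 24.601° = 65.4°.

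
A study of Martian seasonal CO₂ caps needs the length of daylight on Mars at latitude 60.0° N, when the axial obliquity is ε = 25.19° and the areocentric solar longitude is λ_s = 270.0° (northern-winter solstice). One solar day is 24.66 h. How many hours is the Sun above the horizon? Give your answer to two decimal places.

4.86 h

sin δ = sin 25.19° × sin 270.0° = -0.42562, so δ = -25.190°.
cos H₀ = −tan φ · tan δ = −tan(+60.0°) × tan(-25.190°) = 0.8147, so H₀ = 0.6186 rad = 35.45°.
Daylight = 2H₀/(2π) × 24.66 h = (0.6186/π) × 24.66 = 4.86 h.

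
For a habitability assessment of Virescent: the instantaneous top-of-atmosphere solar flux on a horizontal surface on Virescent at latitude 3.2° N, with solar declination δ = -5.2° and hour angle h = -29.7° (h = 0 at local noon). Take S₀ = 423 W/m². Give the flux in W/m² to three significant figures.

363 W/m²

cos θ_z = sin φ sin δ + cos φ cos δ cos h = -0.005059 + 0.863708 = 0.858649.
Flux = S₀ · cos θ_z = 423 × 0.858649 = 363.2 W/m².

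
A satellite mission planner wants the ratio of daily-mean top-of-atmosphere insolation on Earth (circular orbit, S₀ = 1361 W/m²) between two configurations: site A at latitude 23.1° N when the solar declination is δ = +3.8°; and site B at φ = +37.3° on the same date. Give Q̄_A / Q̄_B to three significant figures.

Q̄_A / Q̄_B ≈ 1.12

— Configuration A (φ=+23.1°):
cos H₀ = −tan(+23.1°) tan(+3.800°) = -0.0283, H₀ = 1.5991 rad.
Bracket: H₀ sin φ sin δ + cos φ cos δ sin H₀ = 1.5991×0.39234×0.06627 + 0.91982×0.99780×0.99960 = 0.041577 + 0.917429 = 0.959006.
Q̄ = (S₀/π) × [bracket] = (1361/π) × 0.959006 = 415.46 W/m².
— Configuration B (φ=+37.3°):
cos H₀ = −tan(+37.3°) tan(+3.800°) = -0.0506, H₀ = 1.6214 rad.
Bracket: H₀ sin φ sin δ + cos φ cos δ sin H₀ = 1.6214×0.60599×0.06627 + 0.79547×0.99780×0.99872 = 0.065114 + 0.792704 = 0.857818.
Q̄ = (S₀/π) × [bracket] = (1361/π) × 0.857818 = 371.62 W/m².
Ratio Q̄_A / Q̄_B = 415.46 / 371.62 = 1.118.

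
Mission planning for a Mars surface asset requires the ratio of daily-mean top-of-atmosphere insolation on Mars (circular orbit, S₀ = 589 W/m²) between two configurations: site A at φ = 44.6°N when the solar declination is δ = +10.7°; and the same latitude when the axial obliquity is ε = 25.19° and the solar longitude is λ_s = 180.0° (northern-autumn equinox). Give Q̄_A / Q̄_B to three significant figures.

— Configuration A (φ=+44.6°):
cos H₀ = −tan(+44.6°) tan(+10.700°) = -0.1863, H₀ = 1.7582 rad.
Bracket: H₀ sin φ sin δ + cos φ cos δ sin H₀ = 1.7582×0.70215×0.18567 + 0.71203×0.98261×0.98249 = 0.229213 + 0.687397 = 0.916610.
Q̄ = (S₀/π) × [bracket] = (589/π) × 0.916610 = 171.85 W/m².
— Configuration B (φ=+44.6°):
Solar declination: sin δ = sin ε · sin λ_s = sin 25.19° × sin 180.0° = 0.00000, so δ = +0.000°.
cos H₀ = −tan(+44.6°) tan(+0.000°) = -0.0000, H₀ = 1.5708 rad.
Bracket: H₀ sin φ sin δ + cos φ cos δ sin H₀ = 1.5708×0.70215×0.00000 + 0.71203×1.00000×1.00000 = 0.000000 + 0.712030 = 0.712030.
Q̄ = (S₀/π) × [bracket] = (589/π) × 0.712030 = 133.49 W/m².
Ratio Q̄_A / Q̄_B = 171.85 / 133.49 = 1.287.

Q̄_A / Q̄_B ≈ 1.29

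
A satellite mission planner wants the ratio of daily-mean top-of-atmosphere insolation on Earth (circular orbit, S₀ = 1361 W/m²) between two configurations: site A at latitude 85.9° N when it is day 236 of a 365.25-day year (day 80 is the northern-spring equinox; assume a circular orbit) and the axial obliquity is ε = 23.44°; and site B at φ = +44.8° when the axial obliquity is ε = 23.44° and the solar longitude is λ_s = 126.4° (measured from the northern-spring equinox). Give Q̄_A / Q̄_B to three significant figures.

Q̄_A / Q̄_B ≈ 0.518

— Configuration A (φ=+85.9°):
Solar longitude: λ_s = 360° × (236 − 80)/365.25 = 153.758°.
sin δ = sin 23.44° × sin 153.758° = 0.17589, so δ = +10.130°.
cos H₀ = −tan(+85.9°) tan(+10.130°) = -2.4926 ≤ −1 ⇒ polar day, H₀ = π.
Bracket: H₀ sin φ sin δ + cos φ cos δ sin H₀ = 3.1416×0.99744×0.17589 + 0.07150×0.98441×0.00000 = 0.551161 + 0.000000 = 0.551161.
Q̄ = (S₀/π) × [bracket] = (1361/π) × 0.551161 = 238.77 W/m².
— Configuration B (φ=+44.8°):
Solar declination: sin δ = sin ε · sin λ_s = sin 23.44° × sin 126.4° = 0.32018, so δ = +18.674°.
cos H₀ = −tan(+44.8°) tan(+18.674°) = -0.3356, H₀ = 1.9131 rad.
Bracket: H₀ sin φ sin δ + cos φ cos δ sin H₀ = 1.9131×0.70463×0.32018 + 0.70957×0.94736×0.94200 = 0.431611 + 0.633230 = 1.064841.
Q̄ = (S₀/π) × [bracket] = (1361/π) × 1.064841 = 461.31 W/m².
Ratio Q̄_A / Q̄_B = 238.77 / 461.31 = 0.5176.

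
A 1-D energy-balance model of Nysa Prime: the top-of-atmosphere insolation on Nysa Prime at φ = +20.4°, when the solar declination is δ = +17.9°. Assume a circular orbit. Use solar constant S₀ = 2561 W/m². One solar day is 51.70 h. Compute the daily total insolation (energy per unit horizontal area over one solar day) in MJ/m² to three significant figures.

162 MJ/m²

cos H₀ = −tan(+20.4°) tan(+17.900°) = -0.1201, H₀ = 1.6912 rad.
Bracket: H₀ sin φ sin δ + cos φ cos δ sin H₀ = 1.6912×0.34857×0.30736 + 0.93728×0.95159×0.99276 = 0.181189 + 0.885449 = 1.066638.
Q̄ = (S₀/π) × [bracket] = (2561/π) × 1.066638 = 869.51 W/m².
Daily total = Q̄ × 51.70 h × 3600 s/h = 869.51 × 51.70 × 3600 / 10⁶ = 161.8 MJ/m².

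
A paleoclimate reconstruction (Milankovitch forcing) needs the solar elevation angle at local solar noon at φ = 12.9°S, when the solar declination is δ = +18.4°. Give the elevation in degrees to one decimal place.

58.7°

At local noon the hour angle is zero, so the zenith angle equals |φ − δ| = |-12.9° − (+18.400°)| = 31.300°.
Elevation = 90° − 31.300° = 58.7°.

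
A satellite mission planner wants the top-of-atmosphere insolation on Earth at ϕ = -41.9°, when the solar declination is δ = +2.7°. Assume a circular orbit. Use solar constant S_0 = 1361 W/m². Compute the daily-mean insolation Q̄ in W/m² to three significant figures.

Q̄ ≈ 301 W/m²

cos h₀ = −tan(-41.9°) tan(+2.700°) = 0.0423, h₀ = 1.5285 rad.
Bracket: h₀ sin ϕ sin δ + cos ϕ cos δ sin h₀ = 1.5285×-0.66783×0.04711 + 0.74431×0.99889×0.99910 = -0.048089 + 0.742815 = 0.694726.
Q̄ = (S_0/π) × [bracket] = (1361/π) × 0.694726 = 301.0 W/m².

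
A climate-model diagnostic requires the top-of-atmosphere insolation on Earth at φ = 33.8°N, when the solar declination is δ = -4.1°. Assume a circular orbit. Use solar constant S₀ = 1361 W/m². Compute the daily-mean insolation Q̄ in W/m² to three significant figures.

Q̄ ≈ 332 W/m²

cos H₀ = −tan(+33.8°) tan(-4.100°) = 0.0480, H₀ = 1.5228 rad.
Bracket: H₀ sin φ sin δ + cos φ cos δ sin H₀ = 1.5228×0.55630×-0.07150 + 0.83098×0.99744×0.99885 = -0.060570 + 0.827900 = 0.767330.
Q̄ = (S₀/π) × [bracket] = (1361/π) × 0.767330 = 332.4 W/m².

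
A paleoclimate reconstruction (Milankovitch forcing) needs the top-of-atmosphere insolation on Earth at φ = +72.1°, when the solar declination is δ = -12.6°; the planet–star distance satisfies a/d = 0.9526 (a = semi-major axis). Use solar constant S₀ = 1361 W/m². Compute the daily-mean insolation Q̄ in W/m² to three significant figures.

cos H₀ = −tan(+72.1°) tan(-12.600°) = 0.6921, H₀ = 0.8065 rad.
Bracket: H₀ sin φ sin δ + cos φ cos δ sin H₀ = 0.8065×0.95159×-0.21814 + 0.30736×0.97592×0.72185 = -0.167413 + 0.216525 = 0.049112.
Inverse-square distance factor (a/d)² = 0.9526² = 0.907447.
Q̄ = (S₀/π) × 0.907447 × [bracket] = (1361/π) × 0.907447 × 0.049112 = 19.31 W/m².

Q̄ ≈ 19.3 W/m²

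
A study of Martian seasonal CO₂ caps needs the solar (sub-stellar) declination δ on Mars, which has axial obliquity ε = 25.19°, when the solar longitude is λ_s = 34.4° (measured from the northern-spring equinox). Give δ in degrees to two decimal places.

sin δ = sin ε · sin λ_s = sin 25.19° × sin 34.4° = 0.240462.
δ = arcsin(0.240462) = +13.91°.

δ = +13.91°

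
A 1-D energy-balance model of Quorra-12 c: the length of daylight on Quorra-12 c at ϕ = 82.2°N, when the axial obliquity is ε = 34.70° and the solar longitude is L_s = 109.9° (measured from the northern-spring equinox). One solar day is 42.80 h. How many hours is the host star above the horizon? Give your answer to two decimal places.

Solar declination: sin δ = sin ε · sin L_s = sin 34.70° × sin 109.9° = 0.53529, so δ = +32.363°.
Sunrise equation: cos h₀ = −tan ϕ · tan δ = -4.6263 ≤ −1, so the host star never sets (polar day) and h₀ = π.
Daylight = 2h₀/(2π) × 42.80 h = (3.1416/π) × 42.80 = 42.80 h.

42.80 h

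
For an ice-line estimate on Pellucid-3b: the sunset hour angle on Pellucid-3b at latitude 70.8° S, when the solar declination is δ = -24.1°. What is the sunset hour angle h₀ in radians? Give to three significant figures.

Sunrise equation: cos h₀ = −tan ϕ · tan δ = -1.2845 ≤ −1, so the host star never sets (polar day) and h₀ = π.

h₀ = 3.14 rad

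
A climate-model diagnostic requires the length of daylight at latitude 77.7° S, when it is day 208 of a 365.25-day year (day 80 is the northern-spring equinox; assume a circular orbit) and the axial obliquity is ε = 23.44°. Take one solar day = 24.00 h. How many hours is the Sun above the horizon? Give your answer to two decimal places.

0.00 h

Solar longitude: λ_s = 360° × (208 − 80)/365.25 = 126.160°.
sin δ = sin 23.44° × sin 126.160° = 0.32116, so δ = +18.733°.
cos H₀ = −tan φ · tan δ = 1.5554 ≥ 1, so the Sun never rises (polar night) and H₀ = 0.
Daylight = 2H₀/(2π) × 24.00 h = (0.0000/π) × 24.00 = 0.00 h.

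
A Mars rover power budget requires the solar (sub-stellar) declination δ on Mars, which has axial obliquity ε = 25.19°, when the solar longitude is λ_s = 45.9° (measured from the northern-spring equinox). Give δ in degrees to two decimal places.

sin δ = sin ε · sin λ_s = sin 25.19° × sin 45.9° = 0.305650.
δ = arcsin(0.305650) = +17.80°.

δ = +17.80°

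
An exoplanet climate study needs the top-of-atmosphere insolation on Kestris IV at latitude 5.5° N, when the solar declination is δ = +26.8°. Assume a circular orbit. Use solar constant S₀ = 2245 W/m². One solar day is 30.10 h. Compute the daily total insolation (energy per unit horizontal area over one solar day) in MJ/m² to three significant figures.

74.1 MJ/m²

cos H₀ = −tan(+5.5°) tan(+26.800°) = -0.0486, H₀ = 1.6195 rad.
Bracket: H₀ sin φ sin δ + cos φ cos δ sin H₀ = 1.6195×0.09585×0.45088 + 0.99540×0.89259×0.99882 = 0.069990 + 0.887436 = 0.957426.
Q̄ = (S₀/π) × [bracket] = (2245/π) × 0.957426 = 684.18 W/m².
Daily total = Q̄ × 30.10 h × 3600 s/h = 684.18 × 30.10 × 3600 / 10⁶ = 74.14 MJ/m².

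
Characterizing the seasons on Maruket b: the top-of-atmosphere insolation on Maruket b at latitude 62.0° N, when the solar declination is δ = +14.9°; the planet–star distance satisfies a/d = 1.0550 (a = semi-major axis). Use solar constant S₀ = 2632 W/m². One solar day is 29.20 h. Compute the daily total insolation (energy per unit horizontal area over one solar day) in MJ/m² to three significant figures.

cos H₀ = −tan(+62.0°) tan(+14.900°) = -0.5004, H₀ = 2.0949 rad.
Bracket: H₀ sin φ sin δ + cos φ cos δ sin H₀ = 2.0949×0.88295×0.25713 + 0.46947×0.96638×0.86578 = 0.475611 + 0.392793 = 0.868404.
Inverse-square distance factor (a/d)² = 1.0550² = 1.113025.
Q̄ = (S₀/π) × 1.113025 × [bracket] = (2632/π) × 1.113025 × 0.868404 = 809.77 W/m².
Daily total = Q̄ × 29.20 h × 3600 s/h = 809.77 × 29.20 × 3600 / 10⁶ = 85.12 MJ/m².

85.1 MJ/m²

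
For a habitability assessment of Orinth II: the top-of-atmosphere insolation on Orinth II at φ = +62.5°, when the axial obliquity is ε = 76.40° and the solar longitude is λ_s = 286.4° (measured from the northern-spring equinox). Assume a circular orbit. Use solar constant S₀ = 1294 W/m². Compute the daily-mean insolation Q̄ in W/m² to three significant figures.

Solar declination: sin δ = sin ε · sin λ_s = sin 76.40° × sin 286.4° = -0.93242, so δ = -68.815°.
cos H₀ = −tan(+62.5°) tan(-68.815°) = 4.9563 ≥ 1 ⇒ polar night, H₀ = 0 and Q̄ = 0.

Q̄ ≈ 0.00 W/m²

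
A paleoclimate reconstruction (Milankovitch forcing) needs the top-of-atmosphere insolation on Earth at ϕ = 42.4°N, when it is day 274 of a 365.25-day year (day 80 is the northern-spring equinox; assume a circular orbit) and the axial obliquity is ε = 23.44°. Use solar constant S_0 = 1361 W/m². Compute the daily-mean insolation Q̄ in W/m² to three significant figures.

Q̄ ≈ 284 W/m²

Solar longitude: L_s = 360° × (274 − 80)/365.25 = 191.211°.
sin δ = sin 23.44° × sin 191.211° = -0.07734, so δ = -4.436°.
cos h₀ = −tan(+42.4°) tan(-4.436°) = 0.0708, h₀ = 1.4999 rad.
Bracket: h₀ sin ϕ sin δ + cos ϕ cos δ sin h₀ = 1.4999×0.67430×-0.07734 + 0.73846×0.99700×0.99749 = -0.078220 + 0.734397 = 0.656177.
Q̄ = (S_0/π) × [bracket] = (1361/π) × 0.656177 = 284.3 W/m².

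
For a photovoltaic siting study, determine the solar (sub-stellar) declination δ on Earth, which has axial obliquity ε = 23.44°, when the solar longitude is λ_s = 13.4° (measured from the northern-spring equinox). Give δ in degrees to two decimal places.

δ = +5.29°

sin δ = sin ε · sin λ_s = sin 23.44° × sin 13.4° = 0.092187.
δ = arcsin(0.092187) = +5.29°.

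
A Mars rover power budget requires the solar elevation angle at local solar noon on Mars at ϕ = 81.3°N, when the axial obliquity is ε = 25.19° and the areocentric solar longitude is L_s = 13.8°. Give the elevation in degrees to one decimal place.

14.5°

sin δ = sin 25.19° × sin 13.8° = 0.10152, so δ = +5.827°.
At local noon the hour angle is zero, so the zenith angle equals |ϕ − δ| = |+81.3° − (+5.827°)| = 75.473°.
Elevation = 90° − 75.473° = 14.5°.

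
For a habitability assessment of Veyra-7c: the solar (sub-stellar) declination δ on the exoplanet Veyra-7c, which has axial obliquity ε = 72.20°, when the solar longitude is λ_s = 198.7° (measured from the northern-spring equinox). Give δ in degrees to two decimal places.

sin δ = sin ε · sin λ_s = sin 72.20° × sin 198.7° = -0.305265.
δ = arcsin(-0.305265) = -17.77°.

δ = -17.77°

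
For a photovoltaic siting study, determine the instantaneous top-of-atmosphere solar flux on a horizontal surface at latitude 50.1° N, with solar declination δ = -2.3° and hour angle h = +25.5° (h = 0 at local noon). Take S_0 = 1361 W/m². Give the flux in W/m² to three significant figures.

cos θ_z = sin ϕ sin δ + cos ϕ cos δ cos h = -0.030788 + 0.578497 = 0.547709.
Flux = S_0 · cos θ_z = 1361 × 0.547709 = 745.4 W/m².

745 W/m²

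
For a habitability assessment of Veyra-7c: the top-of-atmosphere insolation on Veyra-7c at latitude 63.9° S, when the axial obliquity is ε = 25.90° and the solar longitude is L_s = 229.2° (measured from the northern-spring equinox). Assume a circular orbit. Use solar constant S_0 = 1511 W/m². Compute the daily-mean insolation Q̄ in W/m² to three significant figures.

Solar declination: sin δ = sin ε · sin L_s = sin 25.90° × sin 229.2° = -0.33066, so δ = -19.309°.
cos h₀ = −tan(-63.9°) tan(-19.309°) = -0.7152, h₀ = 2.3677 rad.
Bracket: h₀ sin ϕ sin δ + cos ϕ cos δ sin h₀ = 2.3677×-0.89803×-0.33066 + 0.43994×0.94375×0.69894 = 0.703071 + 0.290195 = 0.993266.
Q̄ = (S_0/π) × [bracket] = (1511/π) × 0.993266 = 477.7 W/m².

Q̄ ≈ 478 W/m²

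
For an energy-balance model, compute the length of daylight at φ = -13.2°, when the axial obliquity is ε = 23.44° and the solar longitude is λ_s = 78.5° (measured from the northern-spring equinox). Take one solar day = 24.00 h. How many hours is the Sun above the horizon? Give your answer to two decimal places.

Solar declination: sin δ = sin ε · sin λ_s = sin 23.44° × sin 78.5° = 0.38980, so δ = +22.942°.
cos H₀ = −tan φ · tan δ = −tan(-13.2°) × tan(+22.942°) = 0.0993, so H₀ = 1.4714 rad = 84.30°.
Daylight = 2H₀/(2π) × 24.00 h = (1.4714/π) × 24.00 = 11.24 h.

11.24 h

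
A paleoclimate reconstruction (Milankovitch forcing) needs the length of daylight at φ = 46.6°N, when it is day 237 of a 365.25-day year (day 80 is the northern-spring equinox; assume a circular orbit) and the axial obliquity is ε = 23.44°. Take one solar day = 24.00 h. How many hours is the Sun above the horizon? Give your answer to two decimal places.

13.40 h

Solar longitude: λ_s = 360° × (237 − 80)/365.25 = 154.743°.
sin δ = sin 23.44° × sin 154.743° = 0.16973, so δ = +9.772°.
cos H₀ = −tan φ · tan δ = −tan(+46.6°) × tan(+9.772°) = -0.1821, so H₀ = 1.7539 rad = 100.49°.
Daylight = 2H₀/(2π) × 24.00 h = (1.7539/π) × 24.00 = 13.40 h.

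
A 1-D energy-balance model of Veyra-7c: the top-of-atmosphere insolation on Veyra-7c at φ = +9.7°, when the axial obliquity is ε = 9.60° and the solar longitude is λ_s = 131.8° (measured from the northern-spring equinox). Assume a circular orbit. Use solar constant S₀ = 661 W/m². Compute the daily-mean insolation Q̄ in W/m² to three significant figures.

Q̄ ≈ 213 W/m²

Solar declination: sin δ = sin ε · sin λ_s = sin 9.60° × sin 131.8° = 0.12432, so δ = +7.142°.
cos H₀ = −tan(+9.7°) tan(+7.142°) = -0.0214, H₀ = 1.5922 rad.
Bracket: H₀ sin φ sin δ + cos φ cos δ sin H₀ = 1.5922×0.16849×0.12432 + 0.98570×0.99224×0.99977 = 0.033351 + 0.977826 = 1.011177.
Q̄ = (S₀/π) × [bracket] = (661/π) × 1.011177 = 212.8 W/m².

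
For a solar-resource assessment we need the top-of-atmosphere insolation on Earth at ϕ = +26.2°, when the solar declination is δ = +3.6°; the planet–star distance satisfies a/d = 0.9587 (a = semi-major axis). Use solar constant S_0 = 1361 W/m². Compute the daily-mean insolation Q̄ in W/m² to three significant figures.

cos h₀ = −tan(+26.2°) tan(+3.600°) = -0.0310, h₀ = 1.6018 rad.
Bracket: h₀ sin ϕ sin δ + cos ϕ cos δ sin h₀ = 1.6018×0.44151×0.06279 + 0.89726×0.99803×0.99952 = 0.044406 + 0.895063 = 0.939469.
Inverse-square distance factor (a/d)² = 0.9587² = 0.919106.
Q̄ = (S_0/π) × 0.919106 × [bracket] = (1361/π) × 0.919106 × 0.939469 = 374.1 W/m².

Q̄ ≈ 374 W/m²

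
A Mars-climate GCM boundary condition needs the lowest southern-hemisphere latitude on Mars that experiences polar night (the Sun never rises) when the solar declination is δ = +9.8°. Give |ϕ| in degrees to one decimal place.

Polar night requires cos h₀ = −tan ϕ tan δ ≥ 1, i.e. tan ϕ tan δ ≤ −1.
The boundary is |tan ϕ| · |tan δ| = 1, so |ϕ| = 90° − |δ| = 90° − 9.8° = 80.2° in the southern hemisphere.

|ϕ| = 80.2°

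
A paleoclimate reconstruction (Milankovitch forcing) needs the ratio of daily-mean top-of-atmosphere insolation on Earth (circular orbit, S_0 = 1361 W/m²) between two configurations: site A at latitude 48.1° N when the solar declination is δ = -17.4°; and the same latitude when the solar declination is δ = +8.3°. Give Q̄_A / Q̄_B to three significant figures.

Q̄_A / Q̄_B ≈ 0.390

— Configuration A (ϕ=+48.1°):
cos h₀ = −tan(+48.1°) tan(-17.400°) = 0.3493, h₀ = 1.2140 rad.
Bracket: h₀ sin ϕ sin δ + cos ϕ cos δ sin h₀ = 1.2140×0.74431×-0.29904 + 0.66783×0.95424×0.93702 = -0.270210 + 0.597135 = 0.326925.
Q̄ = (S_0/π) × [bracket] = (1361/π) × 0.326925 = 141.63 W/m².
— Configuration B (ϕ=+48.1°):
cos h₀ = −tan(+48.1°) tan(+8.300°) = -0.1626, h₀ = 1.7341 rad.
Bracket: h₀ sin ϕ sin δ + cos ϕ cos δ sin h₀ = 1.7341×0.74431×0.14436 + 0.66783×0.98953×0.98669 = 0.186327 + 0.652042 = 0.838369.
Q̄ = (S_0/π) × [bracket] = (1361/π) × 0.838369 = 363.20 W/m².
Ratio Q̄_A / Q̄_B = 141.63 / 363.20 = 0.3900.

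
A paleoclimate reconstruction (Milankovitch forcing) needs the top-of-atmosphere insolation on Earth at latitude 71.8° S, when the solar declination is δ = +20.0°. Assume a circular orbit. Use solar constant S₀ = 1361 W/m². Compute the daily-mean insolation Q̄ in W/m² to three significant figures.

Q̄ ≈ 0.00 W/m²

cos H₀ = −tan(-71.8°) tan(+20.000°) = 1.1070 ≥ 1 ⇒ polar night, H₀ = 0 and Q̄ = 0.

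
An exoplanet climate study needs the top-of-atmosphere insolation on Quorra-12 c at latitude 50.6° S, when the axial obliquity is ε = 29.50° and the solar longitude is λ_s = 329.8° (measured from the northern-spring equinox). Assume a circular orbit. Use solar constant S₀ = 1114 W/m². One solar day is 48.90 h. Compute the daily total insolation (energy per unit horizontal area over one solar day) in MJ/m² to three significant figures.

Solar declination: sin δ = sin ε · sin λ_s = sin 29.50° × sin 329.8° = -0.24770, so δ = -14.341°.
cos H₀ = −tan(-50.6°) tan(-14.341°) = -0.3113, H₀ = 1.8873 rad.
Bracket: H₀ sin φ sin δ + cos φ cos δ sin H₀ = 1.8873×-0.77273×-0.24770 + 0.63473×0.96884×0.95033 = 0.361239 + 0.584407 = 0.945646.
Q̄ = (S₀/π) × [bracket] = (1114/π) × 0.945646 = 335.32 W/m².
Daily total = Q̄ × 48.90 h × 3600 s/h = 335.32 × 48.90 × 3600 / 10⁶ = 59.03 MJ/m².

59.0 MJ/m²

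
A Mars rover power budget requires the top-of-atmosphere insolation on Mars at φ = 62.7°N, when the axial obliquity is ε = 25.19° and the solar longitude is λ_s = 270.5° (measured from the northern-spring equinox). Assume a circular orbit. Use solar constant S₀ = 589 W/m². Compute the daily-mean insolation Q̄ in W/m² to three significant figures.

Solar declination: sin δ = sin ε · sin λ_s = sin 25.19° × sin 270.5° = -0.42561, so δ = -25.189°.
cos H₀ = −tan(+62.7°) tan(-25.189°) = 0.9112, H₀ = 0.4245 rad.
Bracket: H₀ sin φ sin δ + cos φ cos δ sin H₀ = 0.4245×0.88862×-0.42561 + 0.45865×0.90491×0.41186 = -0.160548 + 0.170937 = 0.010389.
Q̄ = (S₀/π) × [bracket] = (589/π) × 0.010389 = 1.948 W/m².

Q̄ ≈ 1.95 W/m²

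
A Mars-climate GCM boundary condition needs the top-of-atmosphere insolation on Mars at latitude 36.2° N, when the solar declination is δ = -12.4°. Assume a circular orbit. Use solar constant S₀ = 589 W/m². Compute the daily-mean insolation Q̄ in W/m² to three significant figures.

cos H₀ = −tan(+36.2°) tan(-12.400°) = 0.1609, H₀ = 1.4092 rad.
Bracket: H₀ sin φ sin δ + cos φ cos δ sin H₀ = 1.4092×0.59061×-0.21474 + 0.80696×0.97667×0.98697 = -0.178725 + 0.777864 = 0.599139.
Q̄ = (S₀/π) × [bracket] = (589/π) × 0.599139 = 112.3 W/m².

Q̄ ≈ 112 W/m²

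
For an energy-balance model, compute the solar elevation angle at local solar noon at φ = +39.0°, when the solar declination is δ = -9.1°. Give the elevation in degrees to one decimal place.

At local noon the hour angle is zero, so the zenith angle equals |φ − δ| = |+39.0° − (-9.100°)| = 48.100°.
Elevation = 90° − 48.100° = 41.9°.

41.9°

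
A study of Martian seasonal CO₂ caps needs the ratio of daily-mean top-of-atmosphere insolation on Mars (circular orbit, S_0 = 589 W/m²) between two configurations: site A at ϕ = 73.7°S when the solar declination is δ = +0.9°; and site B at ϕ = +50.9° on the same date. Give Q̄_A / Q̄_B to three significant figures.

Q̄_A / Q̄_B ≈ 0.396

— Configuration A (ϕ=-73.7°):
cos h₀ = −tan(-73.7°) tan(+0.900°) = 0.0537, h₀ = 1.5170 rad.
Bracket: h₀ sin ϕ sin δ + cos ϕ cos δ sin h₀ = 1.5170×-0.95981×0.01571 + 0.28067×0.99988×0.99856 = -0.022874 + 0.280232 = 0.257358.
Q̄ = (S_0/π) × [bracket] = (589/π) × 0.257358 = 48.251 W/m².
— Configuration B (ϕ=+50.9°):
cos h₀ = −tan(+50.9°) tan(+0.900°) = -0.0193, h₀ = 1.5901 rad.
Bracket: h₀ sin ϕ sin δ + cos ϕ cos δ sin h₀ = 1.5901×0.77605×0.01571 + 0.63068×0.99988×0.99981 = 0.019386 + 0.630485 = 0.649871.
Q̄ = (S_0/π) × [bracket] = (589/π) × 0.649871 = 121.84 W/m².
Ratio Q̄_A / Q̄_B = 48.251 / 121.84 = 0.3960.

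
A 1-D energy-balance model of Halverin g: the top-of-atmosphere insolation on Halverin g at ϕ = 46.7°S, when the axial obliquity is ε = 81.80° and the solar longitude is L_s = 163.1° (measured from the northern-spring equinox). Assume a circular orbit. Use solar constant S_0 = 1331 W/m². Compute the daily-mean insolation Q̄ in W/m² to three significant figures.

Q̄ ≈ 153 W/m²

Solar declination: sin δ = sin ε · sin L_s = sin 81.80° × sin 163.1° = 0.28773, so δ = +16.722°.
cos h₀ = −tan(-46.7°) tan(+16.722°) = 0.3188, h₀ = 1.2463 rad.
Bracket: h₀ sin ϕ sin δ + cos ϕ cos δ sin h₀ = 1.2463×-0.72777×0.28773 + 0.68582×0.95771×0.94782 = -0.260977 + 0.622544 = 0.361567.
Q̄ = (S_0/π) × [bracket] = (1331/π) × 0.361567 = 153.2 W/m².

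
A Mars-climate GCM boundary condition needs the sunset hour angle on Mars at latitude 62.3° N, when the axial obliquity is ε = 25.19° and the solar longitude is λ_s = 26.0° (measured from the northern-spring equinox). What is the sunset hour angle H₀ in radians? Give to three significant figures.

H₀ = 1.94 rad

Solar declination: sin δ = sin ε · sin λ_s = sin 25.19° × sin 26.0° = 0.18658, so δ = +10.753°.
cos H₀ = −tan φ · tan δ = −tan(+62.3°) × tan(+10.753°) = -0.3617, so H₀ = 1.9409 rad = 111.21°.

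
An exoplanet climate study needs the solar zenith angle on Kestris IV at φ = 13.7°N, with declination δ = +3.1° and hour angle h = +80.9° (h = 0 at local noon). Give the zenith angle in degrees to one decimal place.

θ_z = 80.4°

cos θ_z = sin φ sin δ + cos φ cos δ cos h = 0.012808 + 0.153433 = 0.166241.
θ_z = arccos(0.166241) = 80.4°.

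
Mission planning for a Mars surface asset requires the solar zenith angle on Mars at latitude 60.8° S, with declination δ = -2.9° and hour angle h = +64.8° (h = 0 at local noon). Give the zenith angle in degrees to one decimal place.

cos θ_z = sin ϕ sin δ + cos ϕ cos δ cos h = 0.044164 + 0.207455 = 0.251619.
θ_z = arccos(0.251619) = 75.4°.

θ_z = 75.4°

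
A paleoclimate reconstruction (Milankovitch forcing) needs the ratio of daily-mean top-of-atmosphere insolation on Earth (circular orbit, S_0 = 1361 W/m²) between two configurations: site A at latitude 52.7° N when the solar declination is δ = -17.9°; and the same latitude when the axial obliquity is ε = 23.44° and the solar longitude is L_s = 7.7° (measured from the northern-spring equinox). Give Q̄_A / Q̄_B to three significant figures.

— Configuration A (ϕ=+52.7°):
cos h₀ = −tan(+52.7°) tan(-17.900°) = 0.4240, h₀ = 1.1330 rad.
Bracket: h₀ sin ϕ sin δ + cos ϕ cos δ sin h₀ = 1.1330×0.79547×-0.30736 + 0.60599×0.95159×0.90567 = -0.277014 + 0.522258 = 0.245244.
Q̄ = (S_0/π) × [bracket] = (1361/π) × 0.245244 = 106.24 W/m².
— Configuration B (ϕ=+52.7°):
Solar declination: sin δ = sin ε · sin L_s = sin 23.44° × sin 7.7° = 0.05330, so δ = +3.055°.
cos h₀ = −tan(+52.7°) tan(+3.055°) = -0.0701, h₀ = 1.6409 rad.
Bracket: h₀ sin ϕ sin δ + cos ϕ cos δ sin h₀ = 1.6409×0.79547×0.05330 + 0.60599×0.99858×0.99754 = 0.069572 + 0.603641 = 0.673213.
Q̄ = (S_0/π) × [bracket] = (1361/π) × 0.673213 = 291.65 W/m².
Ratio Q̄_A / Q̄_B = 106.24 / 291.65 = 0.3643.

Q̄_A / Q̄_B ≈ 0.364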